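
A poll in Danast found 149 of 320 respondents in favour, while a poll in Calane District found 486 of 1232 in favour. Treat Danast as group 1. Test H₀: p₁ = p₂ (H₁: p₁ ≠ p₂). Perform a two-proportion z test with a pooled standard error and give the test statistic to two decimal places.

p̂₁ = 149/320 = 0.4656, p̂₂ = 486/1232 = 0.3945.
Pooled p̂ = (149+486)/(320+1232) = 635/1552 = 0.4091.
SE = √(p̂(1−p̂)(1/n₁+1/n₂)) = √(0.4091·0.5909·0.00393669) = √(0.000951679) = 0.0308.
z = (0.4656 − 0.3945)/0.0308 = 0.0711/0.0308 = 2.31.

z = 2.31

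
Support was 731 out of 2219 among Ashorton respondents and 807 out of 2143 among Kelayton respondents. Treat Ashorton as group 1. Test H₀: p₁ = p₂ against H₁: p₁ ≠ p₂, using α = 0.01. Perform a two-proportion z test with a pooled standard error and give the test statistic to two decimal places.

z = -3.26

p̂₁ = 731/2219 ≈ 0.3294, p̂₂ = 807/2143 ≈ 0.3766.
Pooled p̂ = (731+807)/(2219+2143) = 1538/4362 = 0.3526.
SE = √(p̂(1−p̂)(1/n₁+1/n₂)) = √(0.3526·0.6474·0.000917289) = √(0.00020939) = 0.0145.
z = (0.3294 − 0.3766)/0.0145 = -0.0472/0.0145 = -3.26.
p-value = 2·P(Z > 3.258) ≈ 0.0011. With α = 0.01, reject H₀.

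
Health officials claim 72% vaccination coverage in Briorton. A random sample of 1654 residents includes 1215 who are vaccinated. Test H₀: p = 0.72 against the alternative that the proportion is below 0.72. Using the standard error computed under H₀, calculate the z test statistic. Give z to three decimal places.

p̂ = 1215/1654 ≈ 0.73458.
SE = √(p₀(1−p₀)/n) = √(0.2016/1654) = 0.01104.
z = (0.73458 − 0.72)/0.01104 = 0.01458/0.01104 = 1.321.
p-value = P(Z < 1.321) ≈ 0.9067.

z = 1.321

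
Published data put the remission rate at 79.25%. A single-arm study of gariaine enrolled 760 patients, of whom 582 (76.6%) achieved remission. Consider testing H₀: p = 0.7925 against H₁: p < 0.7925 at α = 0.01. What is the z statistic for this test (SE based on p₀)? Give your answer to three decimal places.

p̂ = 582/760 ≈ 0.76579.
SE = √(p₀(1−p₀)/n) = √(0.16444/760) = 0.01471.
z = (0.76579 − 0.7925)/0.01471 = -0.02671/0.01471 = -1.816.
p-value = P(Z < -1.816) ≈ 0.0347. With α = 0.01, fail to reject H₀.

z = -1.816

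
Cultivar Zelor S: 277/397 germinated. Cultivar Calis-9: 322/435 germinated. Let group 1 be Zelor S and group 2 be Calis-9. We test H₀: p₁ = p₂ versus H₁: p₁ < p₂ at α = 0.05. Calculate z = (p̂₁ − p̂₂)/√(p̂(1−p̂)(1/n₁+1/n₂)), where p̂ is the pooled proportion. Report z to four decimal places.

p̂₁ = 277/397 ≈ 0.697733, p̂₂ = 322/435 ≈ 0.740230.
Pooled p̂ = (277+322)/(397+435) = 599/832 = 0.719952.
SE = √(p̂(1−p̂)(1/n₁+1/n₂)) = √(0.719952·0.280048·0.00481774) = √(0.000971359) = 0.031167.
z = (0.697733 − 0.740230)/0.031167 = -0.042497/0.031167 = -1.3635.
p-value = P(Z < -1.364) ≈ 0.0864; since p > α = 0.05, fail to reject H₀.

z = -1.3635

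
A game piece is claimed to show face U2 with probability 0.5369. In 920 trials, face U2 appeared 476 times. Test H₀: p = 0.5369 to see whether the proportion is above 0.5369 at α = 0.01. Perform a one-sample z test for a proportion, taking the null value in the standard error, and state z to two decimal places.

p̂ = 476/920 ≈ 0.5174.
SE = √(p₀(1−p₀)/n) = √(0.24864/920) = 0.0164.
z = (0.5174 − 0.5369)/0.0164 = -0.0195/0.0164 = -1.19.
p-value = P(Z > -1.187) ≈ 0.8823. With α = 0.01, fail to reject H₀.

z = -1.19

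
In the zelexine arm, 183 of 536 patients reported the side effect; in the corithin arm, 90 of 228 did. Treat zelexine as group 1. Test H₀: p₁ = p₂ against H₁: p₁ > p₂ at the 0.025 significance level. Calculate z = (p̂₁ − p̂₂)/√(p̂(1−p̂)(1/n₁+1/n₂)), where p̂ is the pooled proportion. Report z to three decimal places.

p̂₁ = 183/536 = 0.34142, p̂₂ = 90/228 = 0.39474.
Pooled p̂ = (183+90)/(536+228) = 273/764 = 0.35733.
SE = √(p̂(1−p̂)(1/n₁+1/n₂)) = √(0.35733·0.64267·0.00625164) = √(0.00143566) = 0.03789.
z = (0.34142 − 0.39474)/0.03789 = -0.05332/0.03789 = -1.407.
p-value = P(Z > -1.407) ≈ 0.9203; since p > α = 0.025, fail to reject H₀.

z = -1.407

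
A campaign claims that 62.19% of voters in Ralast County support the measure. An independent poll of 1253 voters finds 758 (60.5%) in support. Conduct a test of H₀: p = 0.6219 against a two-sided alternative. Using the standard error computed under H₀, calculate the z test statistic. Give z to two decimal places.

p̂ = 758/1253 ≈ 0.6049.
Standard error under H₀: √(0.6219×0.3781/1253) = 0.0137.
z = (0.6049 − 0.6219)/0.0137 = -0.0170/0.0137 = -1.24.

z = -1.24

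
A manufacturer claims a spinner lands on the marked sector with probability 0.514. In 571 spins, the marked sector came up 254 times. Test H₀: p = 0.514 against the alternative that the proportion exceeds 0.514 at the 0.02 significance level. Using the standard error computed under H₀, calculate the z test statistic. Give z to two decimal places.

z = -3.31

p̂ = 254/571 = 0.4448.
Under H₀, SE = √(0.514·0.486/571) = √(0.000437485) = 0.0209.
z = (0.4448 − 0.514)/0.0209 = -0.0692/0.0209 = -3.31.
p-value = P(Z > -3.307) ≈ 0.9995; since p > α = 0.02, fail to reject H₀.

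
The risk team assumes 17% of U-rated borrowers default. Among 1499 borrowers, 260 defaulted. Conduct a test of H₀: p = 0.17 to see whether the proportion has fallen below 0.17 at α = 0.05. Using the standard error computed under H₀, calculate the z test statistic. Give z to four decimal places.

z = 0.3555

p̂ = 260/1499 ≈ 0.173449.
SE = √(p₀(1−p₀)/n) = √(0.1411/1499) = 0.009702.
z = (0.173449 − 0.17)/0.009702 = 0.003449/0.009702 = 0.3555.
p-value = P(Z < 0.355) ≈ 0.6389, so at α = 0.05 we fail to reject H₀.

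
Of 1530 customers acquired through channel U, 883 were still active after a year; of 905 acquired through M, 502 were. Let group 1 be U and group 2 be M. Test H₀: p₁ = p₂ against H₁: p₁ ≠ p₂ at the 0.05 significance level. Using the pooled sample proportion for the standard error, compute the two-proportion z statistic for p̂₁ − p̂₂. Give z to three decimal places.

p̂₁ = 883/1530 = 0.577124, p̂₂ = 502/905 = 0.554696.
Pooled p̂ = (883+502)/(1530+905) = 1385/2435 = 0.568789.
SE = √(0.245268 × 0.00175857) = 0.020768.
z = (0.577124 − 0.554696)/0.020768 = 0.022428/0.020768 = 1.080.
Two-sided p-value ≈ 2·Φ(−1.080) = 0.2802. With α = 0.05, fail to reject H₀.

z = 1.080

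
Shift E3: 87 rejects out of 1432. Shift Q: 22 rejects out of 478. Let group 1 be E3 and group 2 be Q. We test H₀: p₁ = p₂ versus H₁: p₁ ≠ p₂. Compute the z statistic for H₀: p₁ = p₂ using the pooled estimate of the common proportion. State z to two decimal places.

p̂₁ = 87/1432 ≈ 0.0608, p̂₂ = 22/478 ≈ 0.0460.
Pooled p̂ = (87+22)/(1432+478) = 109/1910 = 0.0571.
SE = √(0.0538113 × 0.00279037) = 0.0123.
z = (0.0608 − 0.0460)/0.0123 = 0.0148/0.0123 = 1.20.
p-value = 2·P(Z > 1.202) ≈ 0.2294.

z = 1.20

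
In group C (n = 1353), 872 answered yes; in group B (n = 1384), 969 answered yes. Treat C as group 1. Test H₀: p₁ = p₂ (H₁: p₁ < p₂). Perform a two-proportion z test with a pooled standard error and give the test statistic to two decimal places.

p̂₁ = 872/1353 ≈ 0.64449, p̂₂ = 969/1384 ≈ 0.70014.
Pooled p̂ = (872+969)/(1353+1384) = 1841/2737 = 0.67263.
SE = √(0.220197 × 0.00146164) = 0.01794.
z = (0.64449 − 0.70014)/0.01794 = -0.05565/0.01794 = -3.10.

z = -3.10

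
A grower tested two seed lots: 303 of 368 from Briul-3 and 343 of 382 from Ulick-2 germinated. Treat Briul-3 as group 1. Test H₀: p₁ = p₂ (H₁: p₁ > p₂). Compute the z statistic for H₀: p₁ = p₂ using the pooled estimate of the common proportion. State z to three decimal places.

z = -2.953

p̂₁ = 303/368 ≈ 0.82337, p̂₂ = 343/382 ≈ 0.89791.
Pooled p̂ = (303+343)/(368+382) = 646/750 = 0.86133.
SE = √(0.119438 × 0.00533519) = 0.02524.
z = (0.82337 − 0.89791)/0.02524 = -0.07454/0.02524 = -2.953.
p-value = P(Z > -2.953) ≈ 0.9984.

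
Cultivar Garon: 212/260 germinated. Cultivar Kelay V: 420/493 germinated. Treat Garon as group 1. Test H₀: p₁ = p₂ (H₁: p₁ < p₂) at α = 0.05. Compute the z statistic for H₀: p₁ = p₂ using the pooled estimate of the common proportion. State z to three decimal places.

p̂₁ = 212/260 ≈ 0.81538, p̂₂ = 420/493 ≈ 0.85193.
Pooled p̂ = (212+420)/(260+493) = 632/753 = 0.83931.
SE = √(p̂(1−p̂)(1/n₁+1/n₂)) = √(0.83931·0.16069·0.00587455) = √(0.000792296) = 0.02815.
z = (0.81538 − 0.85193)/0.02815 = -0.03655/0.02815 = -1.298.
p-value = P(Z < -1.298) ≈ 0.0971, so at α = 0.05 we fail to reject H₀.

z = -1.298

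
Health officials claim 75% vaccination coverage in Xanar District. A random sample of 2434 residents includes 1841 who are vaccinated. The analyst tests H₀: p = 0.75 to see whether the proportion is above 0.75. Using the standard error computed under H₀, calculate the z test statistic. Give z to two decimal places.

p̂ = 1841/2434 = 0.7564.
Standard error under H₀: √(0.75×0.25/2434) = 0.0088.
z = (0.7564 − 0.75)/0.0088 = 0.0064/0.0088 = 0.73.

z = 0.73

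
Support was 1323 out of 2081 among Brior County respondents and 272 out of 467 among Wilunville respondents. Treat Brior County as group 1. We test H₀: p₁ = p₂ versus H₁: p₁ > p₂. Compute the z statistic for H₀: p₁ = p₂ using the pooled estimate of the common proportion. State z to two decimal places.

p̂₁ = 1323/2081 = 0.6358, p̂₂ = 272/467 = 0.5824.
Pooled p̂ = (1323+272)/(2081+467) = 1595/2548 = 0.6260.
SE = √(0.234129 × 0.00262187) = 0.0248.
z = (0.6358 − 0.5824)/0.0248 = 0.0534/0.0248 = 2.15.

z = 2.15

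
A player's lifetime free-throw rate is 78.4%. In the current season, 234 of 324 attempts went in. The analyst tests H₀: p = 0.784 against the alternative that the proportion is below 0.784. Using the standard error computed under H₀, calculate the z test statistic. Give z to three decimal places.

p̂ = 234/324 = 0.722222.
Under H₀, SE = √(0.784·0.216/324) = √(0.000522667) = 0.022862.
z = (0.722222 − 0.784)/0.022862 = -0.061778/0.022862 = -2.702.

z = -2.702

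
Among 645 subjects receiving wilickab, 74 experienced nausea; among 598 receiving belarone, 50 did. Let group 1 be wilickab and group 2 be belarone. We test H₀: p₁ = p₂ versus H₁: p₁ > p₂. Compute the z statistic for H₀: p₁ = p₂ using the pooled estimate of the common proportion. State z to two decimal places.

p̂₁ = 74/645 = 0.1147, p̂₂ = 50/598 = 0.0836.
Pooled p̂ = (74+50)/(645+598) = 124/1243 = 0.0998.
SE = √(0.0898069 × 0.00322263) = 0.0170.
z = (0.1147 − 0.0836)/0.0170 = 0.0311/0.0170 = 1.83.

z = 1.83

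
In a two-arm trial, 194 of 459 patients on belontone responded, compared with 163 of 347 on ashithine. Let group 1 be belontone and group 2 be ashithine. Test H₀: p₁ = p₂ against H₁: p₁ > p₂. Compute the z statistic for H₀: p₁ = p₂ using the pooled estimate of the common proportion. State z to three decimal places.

p̂₁ = 194/459 ≈ 0.42266, p̂₂ = 163/347 ≈ 0.46974.
Pooled p̂ = (194+163)/(459+347) = 357/806 = 0.44293.
SE = √(0.246743 × 0.00506049) = 0.03534.
z = (0.42266 − 0.46974)/0.03534 = -0.04708/0.03534 = -1.332.
p-value = P(Z > -1.332) ≈ 0.9086.

z = -1.332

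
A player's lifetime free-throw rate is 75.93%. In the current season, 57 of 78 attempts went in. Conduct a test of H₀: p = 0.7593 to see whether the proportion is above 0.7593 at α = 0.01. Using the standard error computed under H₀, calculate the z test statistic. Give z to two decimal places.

z = -0.59

p̂ = 57/78 ≈ 0.7308.
SE = √(p₀(1−p₀)/n) = √(0.18276/78) = 0.0484.
z = (0.7308 − 0.7593)/0.0484 = -0.0285/0.0484 = -0.59.
p-value = P(Z > -0.589) ≈ 0.7222. With α = 0.01, fail to reject H₀.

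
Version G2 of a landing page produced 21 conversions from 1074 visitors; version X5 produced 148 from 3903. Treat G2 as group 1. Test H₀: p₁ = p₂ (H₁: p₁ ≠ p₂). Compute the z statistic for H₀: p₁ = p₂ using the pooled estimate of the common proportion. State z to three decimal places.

z = -2.943

p̂₁ = 21/1074 = 0.019553, p̂₂ = 148/3903 = 0.037920.
Pooled p̂ = (21+148)/(1074+3903) = 169/4977 = 0.033956.
SE = √(p̂(1−p̂)(1/n₁+1/n₂)) = √(0.033956·0.966044·0.00118731) = √(3.89476e-05) = 0.006241.
z = (0.019553 − 0.037920)/0.006241 = -0.018367/0.006241 = -2.943.
Two-sided p-value ≈ 2·Φ(−2.943) = 0.0033.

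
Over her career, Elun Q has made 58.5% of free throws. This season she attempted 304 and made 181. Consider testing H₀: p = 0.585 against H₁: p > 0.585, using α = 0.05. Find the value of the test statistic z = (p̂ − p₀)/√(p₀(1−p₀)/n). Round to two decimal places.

p̂ = 181/304 = 0.5954.
Under H₀, SE = √(0.585·0.415/304) = √(0.000798602) = 0.0283.
z = (0.5954 − 0.585)/0.0283 = 0.0104/0.0283 = 0.37.
p-value = P(Z > 0.368) ≈ 0.3565, so at α = 0.05 we fail to reject H₀.

z = 0.37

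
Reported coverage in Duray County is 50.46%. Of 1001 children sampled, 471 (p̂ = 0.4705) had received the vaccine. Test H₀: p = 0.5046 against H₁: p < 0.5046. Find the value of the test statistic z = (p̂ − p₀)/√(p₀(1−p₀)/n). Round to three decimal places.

z = -2.156

p̂ = 471/1001 ≈ 0.47053.
Under H₀, SE = √(0.5046·0.4954/1001) = √(0.000249729) = 0.01580.
z = (0.47053 − 0.5046)/0.01580 = -0.03407/0.01580 = -2.156.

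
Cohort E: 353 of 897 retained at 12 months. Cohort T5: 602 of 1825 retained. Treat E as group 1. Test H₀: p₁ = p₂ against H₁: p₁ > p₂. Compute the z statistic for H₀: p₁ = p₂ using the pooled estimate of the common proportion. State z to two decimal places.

p̂₁ = 353/897 = 0.39353, p̂₂ = 602/1825 = 0.32986.
Pooled p̂ = (353+602)/(897+1825) = 955/2722 = 0.35084.
SE = √(0.227753 × 0.00166277) = 0.01946.
z = (0.39353 − 0.32986)/0.01946 = 0.06367/0.01946 = 3.27.
p-value = P(Z > 3.272) ≈ 0.0005.

z = 3.27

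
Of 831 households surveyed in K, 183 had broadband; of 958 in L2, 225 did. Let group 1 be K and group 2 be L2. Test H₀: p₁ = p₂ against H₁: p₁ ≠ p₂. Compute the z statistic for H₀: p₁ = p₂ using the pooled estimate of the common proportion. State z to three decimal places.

p̂₁ = 183/831 ≈ 0.22022, p̂₂ = 225/958 ≈ 0.23486.
Pooled p̂ = (183+225)/(831+958) = 408/1789 = 0.22806.
SE = √(0.176049 × 0.00224721) = 0.01989.
z = (0.22022 − 0.23486)/0.01989 = -0.01464/0.01989 = -0.736.
Two-sided p-value ≈ 2·Φ(−0.736) = 0.4615.

z = -0.736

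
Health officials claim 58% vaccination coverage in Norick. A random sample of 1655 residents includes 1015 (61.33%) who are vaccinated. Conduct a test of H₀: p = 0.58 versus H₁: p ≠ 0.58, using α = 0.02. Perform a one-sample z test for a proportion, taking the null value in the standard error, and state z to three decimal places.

z = 2.744

p̂ = 1015/1655 = 0.61329.
SE = √(p₀(1−p₀)/n) = √(0.2436/1655) = 0.01213.
z = (0.61329 − 0.58)/0.01213 = 0.03329/0.01213 = 2.744.
Two-sided p-value ≈ 2·Φ(−2.744) = 0.0061; since p < α = 0.02, reject H₀.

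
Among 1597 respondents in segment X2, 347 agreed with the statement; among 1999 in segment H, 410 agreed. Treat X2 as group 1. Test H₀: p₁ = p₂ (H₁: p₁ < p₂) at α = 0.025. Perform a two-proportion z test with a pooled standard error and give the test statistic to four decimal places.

z = 0.8902

p̂₁ = 347/1597 ≈ 0.2172824, p̂₂ = 410/1999 ≈ 0.2051026.
Pooled p̂ = (347+410)/(1597+1999) = 757/3596 = 0.2105117.
SE = √(0.166197 × 0.00112642) = 0.0136824.
z = (0.2172824 − 0.2051026)/0.0136824 = 0.0121798/0.0136824 = 0.8902.
p-value = P(Z < 0.890) ≈ 0.8133, so at α = 0.025 we fail to reject H₀.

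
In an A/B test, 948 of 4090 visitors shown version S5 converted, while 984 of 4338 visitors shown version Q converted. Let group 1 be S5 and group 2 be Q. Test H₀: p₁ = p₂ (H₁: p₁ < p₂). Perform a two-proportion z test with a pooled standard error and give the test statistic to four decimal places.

p̂₁ = 948/4090 ≈ 0.231785, p̂₂ = 984/4338 ≈ 0.226833.
Pooled p̂ = (948+984)/(4090+4338) = 1932/8428 = 0.229236.
SE = √(0.176687 × 0.00047502) = 0.009161.
z = (0.231785 − 0.226833)/0.009161 = 0.004952/0.009161 = 0.5406.

z = 0.5406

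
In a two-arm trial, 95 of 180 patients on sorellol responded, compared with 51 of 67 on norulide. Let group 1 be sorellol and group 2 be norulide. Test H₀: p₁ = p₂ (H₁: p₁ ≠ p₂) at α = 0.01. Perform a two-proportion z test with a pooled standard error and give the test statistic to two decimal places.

z = -3.32

p̂₁ = 95/180 = 0.5278, p̂₂ = 51/67 = 0.7612.
Pooled p̂ = (95+51)/(180+67) = 146/247 = 0.5911.
SE = √(p̂(1−p̂)(1/n₁+1/n₂)) = √(0.5911·0.4089·0.0204809) = √(0.00495028) = 0.0704.
z = (0.5278 − 0.7612)/0.0704 = -0.2334/0.0704 = -3.32.
p-value = 2·P(Z > 3.318) ≈ 0.0009, so at α = 0.01 we reject H₀.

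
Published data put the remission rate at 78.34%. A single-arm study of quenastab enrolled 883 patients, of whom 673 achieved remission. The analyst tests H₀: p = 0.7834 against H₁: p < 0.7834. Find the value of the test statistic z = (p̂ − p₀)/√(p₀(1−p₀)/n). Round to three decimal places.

z = -1.531

p̂ = 673/883 = 0.762174.
SE = √(p₀(1−p₀)/n) = √(0.16968/883) = 0.013862.
z = (0.762174 − 0.7834)/0.013862 = -0.021226/0.013862 = -1.531.
p-value = P(Z < -1.531) ≈ 0.0629.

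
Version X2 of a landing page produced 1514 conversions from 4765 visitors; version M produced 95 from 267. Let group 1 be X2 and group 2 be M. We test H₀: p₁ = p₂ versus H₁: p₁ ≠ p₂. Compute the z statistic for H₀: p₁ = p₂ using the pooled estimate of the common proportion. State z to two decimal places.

z = -1.30

p̂₁ = 1514/4765 = 0.3177, p̂₂ = 95/267 = 0.3558.
Pooled p̂ = (1514+95)/(4765+267) = 1609/5032 = 0.3198.
SE = √(0.217511 × 0.00395518) = 0.0293.
z = (0.3177 − 0.3558)/0.0293 = -0.0381/0.0293 = -1.30.
Two-sided p-value ≈ 2·Φ(−1.298) = 0.1943.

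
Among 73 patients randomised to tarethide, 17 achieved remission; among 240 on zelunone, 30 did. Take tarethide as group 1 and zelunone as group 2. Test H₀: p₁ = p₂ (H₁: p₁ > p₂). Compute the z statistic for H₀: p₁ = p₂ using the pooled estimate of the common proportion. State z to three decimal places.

p̂₁ = 17/73 = 0.23288, p̂₂ = 30/240 = 0.12500.
Pooled p̂ = (17+30)/(73+240) = 47/313 = 0.15016.
SE = √(p̂(1−p̂)(1/n₁+1/n₂)) = √(0.15016·0.84984·0.0178653) = √(0.00227982) = 0.04775.
z = (0.23288 − 0.12500)/0.04775 = 0.10788/0.04775 = 2.259.

z = 2.259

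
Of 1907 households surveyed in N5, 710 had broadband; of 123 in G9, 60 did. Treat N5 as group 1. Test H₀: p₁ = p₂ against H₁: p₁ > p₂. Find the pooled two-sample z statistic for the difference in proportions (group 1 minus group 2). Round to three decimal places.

p̂₁ = 710/1907 ≈ 0.372313, p̂₂ = 60/123 ≈ 0.487805.
Pooled p̂ = (710+60)/(1907+123) = 770/2030 = 0.379310.
SE = √(0.235434 × 0.00865447) = 0.045139.
z = (0.372313 − 0.487805)/0.045139 = -0.115492/0.045139 = -2.559.

z = -2.559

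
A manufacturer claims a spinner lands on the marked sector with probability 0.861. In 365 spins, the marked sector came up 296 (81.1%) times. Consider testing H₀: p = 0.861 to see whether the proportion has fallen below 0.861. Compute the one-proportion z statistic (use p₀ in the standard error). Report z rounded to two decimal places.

z = -2.76

p̂ = 296/365 ≈ 0.8110.
SE = √(p₀(1−p₀)/n) = √(0.11968/365) = 0.0181.
z = (0.8110 − 0.861)/0.0181 = -0.0500/0.0181 = -2.76.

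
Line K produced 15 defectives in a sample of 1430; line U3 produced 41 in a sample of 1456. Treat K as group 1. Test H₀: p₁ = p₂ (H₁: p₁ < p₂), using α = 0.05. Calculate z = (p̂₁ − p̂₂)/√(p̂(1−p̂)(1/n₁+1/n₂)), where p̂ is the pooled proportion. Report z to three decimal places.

p̂₁ = 15/1430 ≈ 0.0104895, p̂₂ = 41/1456 ≈ 0.0281593.
Pooled p̂ = (15+41)/(1430+1456) = 56/2886 = 0.0194040.
SE = √(0.0190275 × 0.00138611) = 0.0051356.
z = (0.0104895 − 0.0281593)/0.0051356 = -0.0176698/0.0051356 = -3.441.
p-value = P(Z < -3.441) ≈ 0.0003, so at α = 0.05 we reject H₀.

z = -3.441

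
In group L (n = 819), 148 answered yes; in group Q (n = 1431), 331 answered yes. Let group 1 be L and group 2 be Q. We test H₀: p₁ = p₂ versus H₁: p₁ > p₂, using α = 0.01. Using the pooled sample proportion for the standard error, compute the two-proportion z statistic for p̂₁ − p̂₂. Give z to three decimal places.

p̂₁ = 148/819 = 0.18071, p̂₂ = 331/1431 = 0.23131.
Pooled p̂ = (148+331)/(819+1431) = 479/2250 = 0.21289.
SE = √(0.167567 × 0.00191981) = 0.01794.
z = (0.18071 − 0.23131)/0.01794 = -0.05060/0.01794 = -2.821.
p-value = P(Z > -2.821) ≈ 0.9976, so at α = 0.01 we fail to reject H₀.

z = -2.821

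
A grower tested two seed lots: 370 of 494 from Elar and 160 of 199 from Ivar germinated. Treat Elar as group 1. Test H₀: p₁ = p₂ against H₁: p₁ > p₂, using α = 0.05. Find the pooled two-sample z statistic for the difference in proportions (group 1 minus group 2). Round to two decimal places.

z = -1.55

p̂₁ = 370/494 ≈ 0.74899, p̂₂ = 160/199 ≈ 0.80402.
Pooled p̂ = (370+160)/(494+199) = 530/693 = 0.76479.
SE = √(0.179886 × 0.00704942) = 0.03561.
z = (0.74899 − 0.80402)/0.03561 = -0.05503/0.03561 = -1.55.
p-value = P(Z > -1.545) ≈ 0.9389; since p > α = 0.05, fail to reject H₀.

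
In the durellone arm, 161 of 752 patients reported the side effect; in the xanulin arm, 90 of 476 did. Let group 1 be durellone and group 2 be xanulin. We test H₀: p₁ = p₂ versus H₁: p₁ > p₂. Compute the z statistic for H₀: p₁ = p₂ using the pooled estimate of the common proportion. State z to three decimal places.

z = 1.059

p̂₁ = 161/752 ≈ 0.21410, p̂₂ = 90/476 ≈ 0.18908.
Pooled p̂ = (161+90)/(752+476) = 251/1228 = 0.20440.
SE = √(0.162619 × 0.00343063) = 0.02362.
z = (0.21410 − 0.18908)/0.02362 = 0.02502/0.02362 = 1.059.
p-value = P(Z > 1.059) ≈ 0.1447.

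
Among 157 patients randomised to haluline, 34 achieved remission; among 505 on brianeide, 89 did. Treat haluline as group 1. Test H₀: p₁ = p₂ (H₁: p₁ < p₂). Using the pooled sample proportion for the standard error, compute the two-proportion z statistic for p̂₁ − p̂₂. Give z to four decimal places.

p̂₁ = 34/157 = 0.216561, p̂₂ = 89/505 = 0.176238.
Pooled p̂ = (34+89)/(157+505) = 123/662 = 0.185801.
SE = √(0.151279 × 0.00834962) = 0.035540.
z = (0.216561 − 0.176238)/0.035540 = 0.040323/0.035540 = 1.1346.

z = 1.1346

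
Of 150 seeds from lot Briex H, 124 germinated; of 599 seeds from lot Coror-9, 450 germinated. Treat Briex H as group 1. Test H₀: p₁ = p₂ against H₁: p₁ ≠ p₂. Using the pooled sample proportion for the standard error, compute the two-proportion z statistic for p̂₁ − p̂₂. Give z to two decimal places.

p̂₁ = 124/150 = 0.8267, p̂₂ = 450/599 = 0.7513.
Pooled p̂ = (124+450)/(150+599) = 574/749 = 0.7664.
SE = √(0.179055 × 0.00833612) = 0.0386.
z = (0.8267 − 0.7513)/0.0386 = 0.0754/0.0386 = 1.95.
Two-sided p-value ≈ 2·Φ(−1.952) = 0.0509.

z = 1.95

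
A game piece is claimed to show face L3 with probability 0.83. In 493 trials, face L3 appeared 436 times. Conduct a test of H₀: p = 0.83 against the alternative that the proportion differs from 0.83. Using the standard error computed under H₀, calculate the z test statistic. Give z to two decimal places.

z = 3.21

p̂ = 436/493 = 0.88438.
Standard error under H₀: √(0.83×0.17/493) = 0.01692.
z = (0.88438 − 0.83)/0.01692 = 0.05438/0.01692 = 3.21.
p-value = 2·P(Z > 3.214) ≈ 0.0013.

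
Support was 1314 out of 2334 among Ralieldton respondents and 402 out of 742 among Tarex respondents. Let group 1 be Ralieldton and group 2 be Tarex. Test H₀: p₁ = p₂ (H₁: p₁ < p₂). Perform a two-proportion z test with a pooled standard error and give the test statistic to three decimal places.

p̂₁ = 1314/2334 ≈ 0.56298, p̂₂ = 402/742 ≈ 0.54178.
Pooled p̂ = (1314+402)/(2334+742) = 1716/3076 = 0.55787.
SE = √(0.246651 × 0.00177616) = 0.02093.
z = (0.56298 − 0.54178)/0.02093 = 0.02120/0.02093 = 1.013.
p-value = P(Z < 1.013) ≈ 0.8445.

z = 1.013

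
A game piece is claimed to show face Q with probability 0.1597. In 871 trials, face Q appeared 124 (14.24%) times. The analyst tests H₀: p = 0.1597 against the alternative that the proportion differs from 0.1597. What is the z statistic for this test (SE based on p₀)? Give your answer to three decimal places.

z = -1.397

p̂ = 124/871 ≈ 0.142365.
Standard error under H₀: √(0.1597×0.8403/871) = 0.012413.
z = (0.142365 − 0.1597)/0.012413 = -0.017335/0.012413 = -1.397.
p-value = 2·P(Z > 1.397) ≈ 0.1625.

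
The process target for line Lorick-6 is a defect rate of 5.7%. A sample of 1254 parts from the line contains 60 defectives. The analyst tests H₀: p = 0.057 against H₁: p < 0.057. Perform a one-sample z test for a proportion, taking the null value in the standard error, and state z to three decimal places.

z = -1.398

p̂ = 60/1254 = 0.047847.
SE = √(p₀(1−p₀)/n) = √(0.053751/1254) = 0.006547.
z = (0.047847 − 0.057)/0.006547 = -0.009153/0.006547 = -1.398.
p-value = P(Z < -1.398) ≈ 0.0810.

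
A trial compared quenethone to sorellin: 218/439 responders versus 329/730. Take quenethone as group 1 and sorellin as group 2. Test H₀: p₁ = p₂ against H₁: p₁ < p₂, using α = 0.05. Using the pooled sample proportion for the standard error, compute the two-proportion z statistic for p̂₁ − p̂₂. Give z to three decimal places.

p̂₁ = 218/439 ≈ 0.49658, p̂₂ = 329/730 ≈ 0.45068.
Pooled p̂ = (218+329)/(439+730) = 547/1169 = 0.46792.
SE = √(0.248971 × 0.00364777) = 0.03014.
z = (0.49658 − 0.45068)/0.03014 = 0.04590/0.03014 = 1.523.
p-value = P(Z < 1.523) ≈ 0.9361. With α = 0.05, fail to reject H₀.

z = 1.523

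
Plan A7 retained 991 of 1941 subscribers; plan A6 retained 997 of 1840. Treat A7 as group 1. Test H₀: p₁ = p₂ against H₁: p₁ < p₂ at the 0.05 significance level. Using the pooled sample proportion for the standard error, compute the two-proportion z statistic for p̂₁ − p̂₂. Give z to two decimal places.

z = -1.93

p̂₁ = 991/1941 ≈ 0.5106, p̂₂ = 997/1840 ≈ 0.5418.
Pooled p̂ = (991+997)/(1941+1840) = 1988/3781 = 0.5258.
SE = √(0.249335 × 0.00105868) = 0.0162.
z = (0.5106 − 0.5418)/0.0162 = -0.0312/0.0162 = -1.93.
p-value = P(Z < -1.926) ≈ 0.0271, so at α = 0.05 we reject H₀.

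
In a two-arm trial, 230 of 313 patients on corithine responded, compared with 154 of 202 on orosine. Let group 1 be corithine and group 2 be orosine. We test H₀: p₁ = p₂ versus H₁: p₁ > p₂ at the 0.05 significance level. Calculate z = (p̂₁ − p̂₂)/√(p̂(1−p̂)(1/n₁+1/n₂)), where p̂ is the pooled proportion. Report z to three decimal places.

p̂₁ = 230/313 = 0.73482, p̂₂ = 154/202 = 0.76238.
Pooled p̂ = (230+154)/(313+202) = 384/515 = 0.74563.
SE = √(p̂(1−p̂)(1/n₁+1/n₂)) = √(0.74563·0.25437·0.00814538) = √(0.0015449) = 0.03931.
z = (0.73482 − 0.76238)/0.03931 = -0.02756/0.03931 = -0.701.
p-value = P(Z > -0.701) ≈ 0.7583. With α = 0.05, fail to reject H₀.

z = -0.701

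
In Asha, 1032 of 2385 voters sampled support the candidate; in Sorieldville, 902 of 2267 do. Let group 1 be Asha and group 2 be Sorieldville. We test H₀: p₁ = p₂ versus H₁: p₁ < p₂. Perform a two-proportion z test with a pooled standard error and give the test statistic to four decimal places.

z = 2.4087

p̂₁ = 1032/2385 ≈ 0.4327044, p̂₂ = 902/2267 ≈ 0.3978827.
Pooled p̂ = (1032+902)/(2385+2267) = 1934/4652 = 0.4157352.
SE = √(p̂(1−p̂)(1/n₁+1/n₂)) = √(0.4157352·0.5842648·0.000860399) = √(0.00020899) = 0.0144565.
z = (0.4327044 − 0.3978827)/0.0144565 = 0.0348217/0.0144565 = 2.4087.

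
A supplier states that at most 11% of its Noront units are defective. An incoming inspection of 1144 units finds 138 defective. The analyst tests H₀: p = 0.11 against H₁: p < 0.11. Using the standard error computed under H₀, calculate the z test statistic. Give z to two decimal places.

p̂ = 138/1144 = 0.12063.
SE = √(p₀(1−p₀)/n) = √(0.0979/1144) = 0.00925.
z = (0.12063 − 0.11)/0.00925 = 0.01063/0.00925 = 1.15.

z = 1.15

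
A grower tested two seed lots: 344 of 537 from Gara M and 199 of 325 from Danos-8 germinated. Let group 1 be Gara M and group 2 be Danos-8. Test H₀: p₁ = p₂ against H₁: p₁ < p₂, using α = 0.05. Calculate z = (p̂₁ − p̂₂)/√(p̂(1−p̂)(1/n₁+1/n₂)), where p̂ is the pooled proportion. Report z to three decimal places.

z = 0.834

p̂₁ = 344/537 ≈ 0.64060, p̂₂ = 199/325 ≈ 0.61231.
Pooled p̂ = (344+199)/(537+325) = 543/862 = 0.62993.
SE = √(p̂(1−p̂)(1/n₁+1/n₂)) = √(0.62993·0.37007·0.00493912) = √(0.0011514) = 0.03393.
z = (0.64060 − 0.61231)/0.03393 = 0.02829/0.03393 = 0.834.
p-value = P(Z < 0.834) ≈ 0.7978. With α = 0.05, fail to reject H₀.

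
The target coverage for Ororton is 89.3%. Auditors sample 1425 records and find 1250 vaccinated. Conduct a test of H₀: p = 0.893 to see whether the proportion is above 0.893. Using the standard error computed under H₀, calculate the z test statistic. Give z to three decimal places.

p̂ = 1250/1425 = 0.87719.
Standard error under H₀: √(0.893×0.107/1425) = 0.00819.
z = (0.87719 − 0.893)/0.00819 = -0.01581/0.00819 = -1.930.
p-value = P(Z > -1.930) ≈ 0.9732.

z = -1.930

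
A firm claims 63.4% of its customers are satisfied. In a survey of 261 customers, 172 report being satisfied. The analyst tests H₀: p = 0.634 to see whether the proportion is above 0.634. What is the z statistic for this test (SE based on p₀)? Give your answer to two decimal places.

z = 0.84

p̂ = 172/261 ≈ 0.6590.
Standard error under H₀: √(0.634×0.366/261) = 0.0298.
z = (0.6590 − 0.634)/0.0298 = 0.0250/0.0298 = 0.84.
p-value = P(Z > 0.839) ≈ 0.2009.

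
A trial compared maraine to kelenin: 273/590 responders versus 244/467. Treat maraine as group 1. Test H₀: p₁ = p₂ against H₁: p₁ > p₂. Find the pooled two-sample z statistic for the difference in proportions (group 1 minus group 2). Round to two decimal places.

z = -1.93

p̂₁ = 273/590 = 0.4627, p̂₂ = 244/467 = 0.5225.
Pooled p̂ = (273+244)/(590+467) = 517/1057 = 0.4891.
SE = √(0.249882 × 0.00383624) = 0.0310.
z = (0.4627 − 0.5225)/0.0310 = -0.0598/0.0310 = -1.93.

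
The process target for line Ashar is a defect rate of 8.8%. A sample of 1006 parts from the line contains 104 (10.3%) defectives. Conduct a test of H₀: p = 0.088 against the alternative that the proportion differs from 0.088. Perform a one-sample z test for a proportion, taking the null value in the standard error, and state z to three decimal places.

z = 1.722

p̂ = 104/1006 ≈ 0.10338.
Standard error under H₀: √(0.088×0.912/1006) = 0.00893.
z = (0.10338 − 0.088)/0.00893 = 0.01538/0.00893 = 1.722.
Two-sided p-value ≈ 2·Φ(−1.722) = 0.0851.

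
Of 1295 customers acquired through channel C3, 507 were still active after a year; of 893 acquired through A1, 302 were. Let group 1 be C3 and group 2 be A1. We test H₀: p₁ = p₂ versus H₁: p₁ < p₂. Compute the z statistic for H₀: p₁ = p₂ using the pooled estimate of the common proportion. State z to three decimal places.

z = 2.539

p̂₁ = 507/1295 ≈ 0.39151, p̂₂ = 302/893 ≈ 0.33819.
Pooled p̂ = (507+302)/(1295+893) = 809/2188 = 0.36974.
SE = √(0.233033 × 0.00189202) = 0.02100.
z = (0.39151 − 0.33819)/0.02100 = 0.05332/0.02100 = 2.539.
p-value = P(Z < 2.539) ≈ 0.9944.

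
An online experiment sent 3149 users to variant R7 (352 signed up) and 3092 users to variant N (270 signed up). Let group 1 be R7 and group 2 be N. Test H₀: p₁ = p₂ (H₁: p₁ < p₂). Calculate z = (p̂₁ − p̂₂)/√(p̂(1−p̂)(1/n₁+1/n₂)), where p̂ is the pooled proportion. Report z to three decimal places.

p̂₁ = 352/3149 ≈ 0.111782, p̂₂ = 270/3092 ≈ 0.087322.
Pooled p̂ = (352+270)/(3149+3092) = 622/6241 = 0.099664.
SE = √(p̂(1−p̂)(1/n₁+1/n₂)) = √(0.099664·0.900336·0.000640976) = √(5.75153e-05) = 0.007584.
z = (0.111782 − 0.087322)/0.007584 = 0.024460/0.007584 = 3.225.
p-value = P(Z < 3.225) ≈ 0.9994.

z = 3.225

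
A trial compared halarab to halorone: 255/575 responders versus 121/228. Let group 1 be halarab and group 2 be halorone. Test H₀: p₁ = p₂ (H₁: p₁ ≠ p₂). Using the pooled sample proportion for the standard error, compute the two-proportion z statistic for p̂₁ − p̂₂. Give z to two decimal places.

p̂₁ = 255/575 ≈ 0.4435, p̂₂ = 121/228 ≈ 0.5307.
Pooled p̂ = (255+121)/(575+228) = 376/803 = 0.4682.
SE = √(p̂(1−p̂)(1/n₁+1/n₂)) = √(0.4682·0.5318·0.0061251) = √(0.0015251) = 0.0391.
z = (0.4435 − 0.5307)/0.0391 = -0.0872/0.0391 = -2.23.
p-value = 2·P(Z > 2.233) ≈ 0.0255.

z = -2.23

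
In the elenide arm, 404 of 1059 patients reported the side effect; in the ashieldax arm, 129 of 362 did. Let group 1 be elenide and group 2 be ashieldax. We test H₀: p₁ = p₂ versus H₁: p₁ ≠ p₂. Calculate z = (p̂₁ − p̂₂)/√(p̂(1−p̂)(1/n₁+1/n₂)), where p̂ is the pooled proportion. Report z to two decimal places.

p̂₁ = 404/1059 = 0.3815, p̂₂ = 129/362 = 0.3564.
Pooled p̂ = (404+129)/(1059+362) = 533/1421 = 0.3751.
SE = √(0.234397 × 0.00370672) = 0.0295.
z = (0.3815 − 0.3564)/0.0295 = 0.0251/0.0295 = 0.85.
Two-sided p-value ≈ 2·Φ(−0.853) = 0.3937.

z = 0.85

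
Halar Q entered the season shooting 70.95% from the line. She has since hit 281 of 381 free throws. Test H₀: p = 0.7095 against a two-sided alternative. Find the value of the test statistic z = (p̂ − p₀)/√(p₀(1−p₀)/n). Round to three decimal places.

p̂ = 281/381 = 0.73753.
SE = √(p₀(1−p₀)/n) = √(0.20611/381) = 0.02326.
z = (0.73753 − 0.7095)/0.02326 = 0.02803/0.02326 = 1.205.

z = 1.205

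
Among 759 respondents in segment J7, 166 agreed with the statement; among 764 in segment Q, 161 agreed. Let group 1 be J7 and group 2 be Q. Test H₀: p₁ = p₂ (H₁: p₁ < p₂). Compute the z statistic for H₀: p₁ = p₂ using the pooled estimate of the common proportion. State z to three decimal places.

p̂₁ = 166/759 ≈ 0.21871, p̂₂ = 161/764 ≈ 0.21073.
Pooled p̂ = (166+161)/(759+764) = 327/1523 = 0.21471.
SE = √(0.168608 × 0.00262642) = 0.02104.
z = (0.21871 − 0.21073)/0.02104 = 0.00798/0.02104 = 0.379.
p-value = P(Z < 0.379) ≈ 0.6477.

z = 0.379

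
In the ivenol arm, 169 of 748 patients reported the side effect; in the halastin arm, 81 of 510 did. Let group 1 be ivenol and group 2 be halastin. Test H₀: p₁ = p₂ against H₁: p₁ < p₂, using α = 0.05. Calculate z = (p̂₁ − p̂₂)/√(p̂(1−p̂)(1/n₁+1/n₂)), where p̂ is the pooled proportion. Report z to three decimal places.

z = 2.929

p̂₁ = 169/748 = 0.225936, p̂₂ = 81/510 = 0.158824.
Pooled p̂ = (169+81)/(748+510) = 250/1258 = 0.198728.
SE = √(0.159235 × 0.00329768) = 0.022915.
z = (0.225936 − 0.158824)/0.022915 = 0.067112/0.022915 = 2.929.
p-value = P(Z < 2.929) ≈ 0.9983; since p > α = 0.05, fail to reject H₀.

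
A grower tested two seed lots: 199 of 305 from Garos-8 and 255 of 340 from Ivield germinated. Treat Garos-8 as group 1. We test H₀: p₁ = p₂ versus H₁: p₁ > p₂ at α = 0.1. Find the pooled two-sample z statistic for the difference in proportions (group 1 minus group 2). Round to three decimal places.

z = -2.709

p̂₁ = 199/305 = 0.65246, p̂₂ = 255/340 = 0.75000.
Pooled p̂ = (199+255)/(305+340) = 454/645 = 0.70388.
SE = √(0.208435 × 0.00621986) = 0.03601.
z = (0.65246 − 0.75000)/0.03601 = -0.09754/0.03601 = -2.709.
p-value = P(Z > -2.709) ≈ 0.9966, so at α = 0.1 we fail to reject H₀.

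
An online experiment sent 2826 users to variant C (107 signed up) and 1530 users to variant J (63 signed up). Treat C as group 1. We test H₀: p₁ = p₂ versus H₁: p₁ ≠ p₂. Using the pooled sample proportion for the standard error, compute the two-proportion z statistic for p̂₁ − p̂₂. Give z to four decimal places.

z = -0.5391

p̂₁ = 107/2826 ≈ 0.0378627, p̂₂ = 63/1530 ≈ 0.0411765.
Pooled p̂ = (107+63)/(2826+1530) = 170/4356 = 0.0390266.
SE = √(p̂(1−p̂)(1/n₁+1/n₂)) = √(0.0390266·0.9609734·0.00100745) = √(3.7783e-05) = 0.0061468.
z = (0.0378627 − 0.0411765)/0.0061468 = -0.0033138/0.0061468 = -0.5391.
Two-sided p-value ≈ 2·Φ(−0.539) = 0.5898.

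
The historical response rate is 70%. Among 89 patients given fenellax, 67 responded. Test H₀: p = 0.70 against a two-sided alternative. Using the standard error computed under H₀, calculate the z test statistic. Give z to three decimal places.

z = 1.087

p̂ = 67/89 = 0.75281.
SE = √(p₀(1−p₀)/n) = √(0.21/89) = 0.04858.
z = (0.75281 − 0.7)/0.04858 = 0.05281/0.04858 = 1.087.
p-value = 2·P(Z > 1.087) ≈ 0.2770.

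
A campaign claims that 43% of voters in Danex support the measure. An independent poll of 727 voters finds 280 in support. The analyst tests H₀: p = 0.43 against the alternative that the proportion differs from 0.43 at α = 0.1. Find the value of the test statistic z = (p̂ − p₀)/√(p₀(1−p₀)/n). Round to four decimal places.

p̂ = 280/727 = 0.3851444.
Under H₀, SE = √(0.43·0.57/727) = √(0.000337139) = 0.0183613.
z = (0.3851444 − 0.43)/0.0183613 = -0.0448556/0.0183613 = -2.4429.
Two-sided p-value ≈ 2·Φ(−2.443) = 0.0146, so at α = 0.1 we reject H₀.

z = -2.4429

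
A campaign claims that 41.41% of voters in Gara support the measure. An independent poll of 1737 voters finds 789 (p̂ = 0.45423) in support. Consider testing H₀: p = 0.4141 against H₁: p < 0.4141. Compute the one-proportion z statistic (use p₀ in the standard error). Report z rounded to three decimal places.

z = 3.396

p̂ = 789/1737 ≈ 0.4542314.
Under H₀, SE = √(0.4141·0.5859/1737) = √(0.000139678) = 0.0118186.
z = (0.4542314 − 0.4141)/0.0118186 = 0.0401314/0.0118186 = 3.396.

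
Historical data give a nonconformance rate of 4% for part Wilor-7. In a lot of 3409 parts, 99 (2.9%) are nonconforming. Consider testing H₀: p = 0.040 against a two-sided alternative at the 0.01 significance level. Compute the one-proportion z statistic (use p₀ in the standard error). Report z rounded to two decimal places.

p̂ = 99/3409 ≈ 0.029041.
SE = √(p₀(1−p₀)/n) = √(0.0384/3409) = 0.003356.
z = (0.029041 − 0.04)/0.003356 = -0.010959/0.003356 = -3.27.
Two-sided p-value ≈ 2·Φ(−3.265) = 0.0011. With α = 0.01, reject H₀.

z = -3.27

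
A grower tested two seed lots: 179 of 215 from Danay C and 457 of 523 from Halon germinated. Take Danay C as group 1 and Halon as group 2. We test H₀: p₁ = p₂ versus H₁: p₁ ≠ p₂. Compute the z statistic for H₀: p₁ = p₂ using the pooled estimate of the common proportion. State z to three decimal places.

z = -1.475

p̂₁ = 179/215 = 0.83256, p̂₂ = 457/523 = 0.87380.
Pooled p̂ = (179+457)/(215+523) = 636/738 = 0.86179.
SE = √(0.119109 × 0.00656321) = 0.02796.
z = (0.83256 − 0.87380)/0.02796 = -0.04124/0.02796 = -1.475.
Two-sided p-value ≈ 2·Φ(−1.475) = 0.1402.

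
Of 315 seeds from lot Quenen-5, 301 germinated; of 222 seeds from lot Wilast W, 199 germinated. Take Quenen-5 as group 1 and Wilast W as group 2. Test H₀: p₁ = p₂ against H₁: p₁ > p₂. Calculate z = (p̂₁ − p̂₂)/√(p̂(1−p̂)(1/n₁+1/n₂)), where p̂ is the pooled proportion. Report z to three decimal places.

z = 2.665

p̂₁ = 301/315 ≈ 0.95556, p̂₂ = 199/222 ≈ 0.89640.
Pooled p̂ = (301+199)/(315+222) = 500/537 = 0.93110.
SE = √(0.0641539 × 0.00767911) = 0.02220.
z = (0.95556 − 0.89640)/0.02220 = 0.05916/0.02220 = 2.665.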